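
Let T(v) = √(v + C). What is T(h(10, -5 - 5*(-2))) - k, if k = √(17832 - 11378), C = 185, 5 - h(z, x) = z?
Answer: -√6454 + 6*√5 ≈ -66.920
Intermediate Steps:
h(z, x) = 5 - z
k = √6454 ≈ 80.337
T(v) = √(185 + v) (T(v) = √(v + 185) = √(185 + v))
T(h(10, -5 - 5*(-2))) - k = √(185 + (5 - 1*10)) - √6454 = √(185 + (5 - 10)) - √6454 = √(185 - 5) - √6454 = √180 - √6454 = 6*√5 - √6454 = -√6454 + 6*√5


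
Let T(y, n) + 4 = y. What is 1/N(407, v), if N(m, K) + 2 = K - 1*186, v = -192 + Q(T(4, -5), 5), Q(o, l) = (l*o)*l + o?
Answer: -1/380 ≈ -0.0026316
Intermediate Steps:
T(y, n) = -4 + y
Q(o, l) = o + o*l² (Q(o, l) = o*l² + o = o + o*l²)
v = -192 (v = -192 + (-4 + 4)*(1 + 5²) = -192 + 0*(1 + 25) = -192 + 0*26 = -192 + 0 = -192)
N(m, K) = -188 + K (N(m, K) = -2 + (K - 1*186) = -2 + (K - 186) = -2 + (-186 + K) = -188 + K)
1/N(407, v) = 1/(-188 - 192) = 1/(-380) = -1/380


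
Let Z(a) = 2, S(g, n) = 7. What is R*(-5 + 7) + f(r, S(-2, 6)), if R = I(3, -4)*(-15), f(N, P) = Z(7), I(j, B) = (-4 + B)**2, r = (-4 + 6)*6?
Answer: -1918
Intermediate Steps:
r = 12 (r = 2*6 = 12)
f(N, P) = 2
R = -960 (R = (-4 - 4)**2*(-15) = (-8)**2*(-15) = 64*(-15) = -960)
R*(-5 + 7) + f(r, S(-2, 6)) = -960*(-5 + 7) + 2 = -960*2 + 2 = -1920 + 2 = -1918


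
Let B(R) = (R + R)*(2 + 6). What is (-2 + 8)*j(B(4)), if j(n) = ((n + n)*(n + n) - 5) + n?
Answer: 98658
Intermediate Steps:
B(R) = 16*R (B(R) = (2*R)*8 = 16*R)
j(n) = -5 + n + 4*n² (j(n) = ((2*n)*(2*n) - 5) + n = (4*n² - 5) + n = (-5 + 4*n²) + n = -5 + n + 4*n²)
(-2 + 8)*j(B(4)) = (-2 + 8)*(-5 + 16*4 + 4*(16*4)²) = 6*(-5 + 64 + 4*64²) = 6*(-5 + 64 + 4*4096) = 6*(-5 + 64 + 16384) = 6*16443 = 98658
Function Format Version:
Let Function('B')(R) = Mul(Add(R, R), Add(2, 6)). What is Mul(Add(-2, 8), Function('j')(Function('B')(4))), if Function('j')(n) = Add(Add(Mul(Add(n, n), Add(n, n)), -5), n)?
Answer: 98658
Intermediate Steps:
Function('B')(R) = Mul(16, R) (Function('B')(R) = Mul(Mul(2, R), 8) = Mul(16, R))
Function('j')(n) = Add(-5, n, Mul(4, Pow(n, 2))) (Function('j')(n) = Add(Add(Mul(Mul(2, n), Mul(2, n)), -5), n) = Add(Add(Mul(4, Pow(n, 2)), -5), n) = Add(Add(-5, Mul(4, Pow(n, 2))), n) = Add(-5, n, Mul(4, Pow(n, 2))))
Mul(Add(-2, 8), Function('j')(Function('B')(4))) = Mul(Add(-2, 8), Add(-5, Mul(16, 4), Mul(4, Pow(Mul(16, 4), 2)))) = Mul(6, Add(-5, 64, Mul(4, Pow(64, 2)))) = Mul(6, Add(-5, 64, Mul(4, 4096))) = Mul(6, Add(-5, 64, 16384)) = Mul(6, 16443) = 98658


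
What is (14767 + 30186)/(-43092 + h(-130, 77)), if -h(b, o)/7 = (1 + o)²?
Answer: -44953/85680 ≈ -0.52466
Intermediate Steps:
h(b, o) = -7*(1 + o)²
(14767 + 30186)/(-43092 + h(-130, 77)) = (14767 + 30186)/(-43092 - 7*(1 + 77)²) = 44953/(-43092 - 7*78²) = 44953/(-43092 - 7*6084) = 44953/(-43092 - 42588) = 44953/(-85680) = 44953*(-1/85680) = -44953/85680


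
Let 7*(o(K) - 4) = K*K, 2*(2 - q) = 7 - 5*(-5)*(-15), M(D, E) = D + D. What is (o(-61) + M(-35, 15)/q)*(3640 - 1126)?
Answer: 291969256/217 ≈ 1.3455e+6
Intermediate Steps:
M(D, E) = 2*D
q = 186 (q = 2 - (7 - 5*(-5)*(-15))/2 = 2 - (7 + 25*(-15))/2 = 2 - (7 - 375)/2 = 2 - ½*(-368) = 2 + 184 = 186)
o(K) = 4 + K²/7 (o(K) = 4 + (K*K)/7 = 4 + K²/7)
(o(-61) + M(-35, 15)/q)*(3640 - 1126) = ((4 + (⅐)*(-61)²) + (2*(-35))/186)*(3640 - 1126) = ((4 + (⅐)*3721) - 70*1/186)*2514 = ((4 + 3721/7) - 35/93)*2514 = (3749/7 - 35/93)*2514 = (348412/651)*2514 = 291969256/217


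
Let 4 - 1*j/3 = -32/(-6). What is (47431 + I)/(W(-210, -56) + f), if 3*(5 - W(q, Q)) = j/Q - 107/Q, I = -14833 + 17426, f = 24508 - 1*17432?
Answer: 2801344/396499 ≈ 7.0652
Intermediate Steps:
f = 7076 (f = 24508 - 17432 = 7076)
I = 2593
j = -4 (j = 12 - (-96)/(-6) = 12 - (-96)*(-1)/6 = 12 - 3*16/3 = 12 - 16 = -4)
W(q, Q) = 5 + 37/Q (W(q, Q) = 5 - (-4/Q - 107/Q)/3 = 5 - (-37)/Q = 5 + 37/Q)
(47431 + I)/(W(-210, -56) + f) = (47431 + 2593)/((5 + 37/(-56)) + 7076) = 50024/((5 + 37*(-1/56)) + 7076) = 50024/((5 - 37/56) + 7076) = 50024/(243/56 + 7076) = 50024/(396499/56) = 50024*(56/396499) = 2801344/396499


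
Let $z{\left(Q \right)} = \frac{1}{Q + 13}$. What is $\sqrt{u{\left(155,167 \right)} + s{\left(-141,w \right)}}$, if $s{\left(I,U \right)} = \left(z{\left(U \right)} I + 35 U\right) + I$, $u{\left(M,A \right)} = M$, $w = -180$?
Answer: $\frac{i \sqrt{175286707}}{167} \approx 79.279 i$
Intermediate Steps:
$z{\left(Q \right)} = \frac{1}{13 + Q}$
$s{\left(I,U \right)} = I + 35 U + \frac{I}{13 + U}$ ($s{\left(I,U \right)} = \left(\frac{I}{13 + U} + 35 U\right) + I = \left(35 U + \frac{I}{13 + U}\right) + I = I + 35 U + \frac{I}{13 + U}$)
$\sqrt{u{\left(155,167 \right)} + s{\left(-141,w \right)}} = \sqrt{155 + \frac{-141 + \left(13 - 180\right) \left(-141 + 35 \left(-180\right)\right)}{13 - 180}} = \sqrt{155 + \frac{-141 - 167 \left(-141 - 6300\right)}{-167}} = \sqrt{155 - \frac{-141 - -1075647}{167}} = \sqrt{155 - \frac{-141 + 1075647}{167}} = \sqrt{155 - \frac{1075506}{167}} = \sqrt{- \frac{1049621}{167}} = \frac{i \sqrt{175286707}}{167}$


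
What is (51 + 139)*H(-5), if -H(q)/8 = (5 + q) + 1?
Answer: -1520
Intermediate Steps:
H(q) = -48 - 8*q (H(q) = -8*((5 + q) + 1) = -8*(6 + q) = -48 - 8*q)
(51 + 139)*H(-5) = (51 + 139)*(-48 - 8*(-5)) = 190*(-48 + 40) = 190*(-8) = -1520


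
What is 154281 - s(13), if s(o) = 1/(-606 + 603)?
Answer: 462844/3 ≈ 1.5428e+5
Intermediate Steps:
s(o) = -1/3 (s(o) = 1/(-3) = -1/3)
154281 - s(13) = 154281 - 1*(-1/3) = 154281 + 1/3 = 462844/3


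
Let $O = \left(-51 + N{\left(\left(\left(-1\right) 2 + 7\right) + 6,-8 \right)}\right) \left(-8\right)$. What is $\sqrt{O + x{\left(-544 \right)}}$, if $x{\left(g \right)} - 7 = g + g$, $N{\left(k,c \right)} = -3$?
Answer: $i \sqrt{649} \approx 25.475 i$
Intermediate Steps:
$x{\left(g \right)} = 7 + 2 g$ ($x{\left(g \right)} = 7 + \left(g + g\right) = 7 + 2 g$)
$O = 432$ ($O = \left(-51 - 3\right) \left(-8\right) = \left(-54\right) \left(-8\right) = 432$)
$\sqrt{O + x{\left(-544 \right)}} = \sqrt{432 + \left(7 + 2 \left(-544\right)\right)} = \sqrt{432 + \left(7 - 1088\right)} = \sqrt{432 - 1081} = \sqrt{-649} = i \sqrt{649}$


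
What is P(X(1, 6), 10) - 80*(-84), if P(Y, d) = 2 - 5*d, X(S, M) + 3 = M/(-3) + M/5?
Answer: 6672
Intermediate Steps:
X(S, M) = -3 - 2*M/15 (X(S, M) = -3 + (M/(-3) + M/5) = -3 + (M*(-1/3) + M*(1/5)) = -3 + (-M/3 + M/5) = -3 - 2*M/15)
P(X(1, 6), 10) - 80*(-84) = (2 - 5*10) - 80*(-84) = (2 - 50) + 6720 = -48 + 6720 = 6672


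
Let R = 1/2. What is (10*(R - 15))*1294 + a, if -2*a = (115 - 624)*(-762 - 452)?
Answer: -496593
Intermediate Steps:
R = ½ ≈ 0.50000
a = -308963 (a = -(115 - 624)*(-762 - 452)/2 = -(-509)*(-1214)/2 = -½*617926 = -308963)
(10*(R - 15))*1294 + a = (10*(½ - 15))*1294 - 308963 = (10*(-29/2))*1294 - 308963 = -145*1294 - 308963 = -187630 - 308963 = -496593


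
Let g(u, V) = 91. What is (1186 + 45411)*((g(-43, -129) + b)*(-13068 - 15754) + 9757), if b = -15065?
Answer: 20110817169845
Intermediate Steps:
(1186 + 45411)*((g(-43, -129) + b)*(-13068 - 15754) + 9757) = (1186 + 45411)*((91 - 15065)*(-13068 - 15754) + 9757) = 46597*(-14974*(-28822) + 9757) = 46597*(431580628 + 9757) = 46597*431590385 = 20110817169845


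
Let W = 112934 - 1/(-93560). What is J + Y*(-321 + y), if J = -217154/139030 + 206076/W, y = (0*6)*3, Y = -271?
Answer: 63895325418281620708/734502791925115 ≈ 86991.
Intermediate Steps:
W = 10566105041/93560 (W = 112934 - 1*(-1/93560) = 112934 + 1/93560 = 10566105041/93560 ≈ 1.1293e+5)
y = 0 (y = 0*3 = 0)
J = 193045923941743/734502791925115 (J = -217154/139030 + 206076/(10566105041/93560) = -217154*1/139030 + 206076*(93560/10566105041) = -108577/69515 + 19280470560/10566105041 = 193045923941743/734502791925115 ≈ 0.26283)
J + Y*(-321 + y) = 193045923941743/734502791925115 - 271*(-321 + 0) = 193045923941743/734502791925115 - 271*(-321) = 193045923941743/734502791925115 + 86991 = 63895325418281620708/734502791925115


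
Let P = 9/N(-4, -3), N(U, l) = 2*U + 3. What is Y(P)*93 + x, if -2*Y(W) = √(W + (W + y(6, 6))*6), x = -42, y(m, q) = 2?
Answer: -42 - 93*I*√15/10 ≈ -42.0 - 36.019*I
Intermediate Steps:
N(U, l) = 3 + 2*U
P = -9/5 (P = 9/(3 + 2*(-4)) = 9/(3 - 8) = 9/(-5) = 9*(-⅕) = -9/5 ≈ -1.8000)
Y(W) = -√(12 + 7*W)/2 (Y(W) = -√(W + (W + 2)*6)/2 = -√(W + (2 + W)*6)/2 = -√(W + (12 + 6*W))/2 = -√(12 + 7*W)/2)
Y(P)*93 + x = -√(12 + 7*(-9/5))/2*93 - 42 = -√(12 - 63/5)/2*93 - 42 = -I*√15/10*93 - 42 = -93*I*√15/10 - 42 = -42 - 93*I*√15/10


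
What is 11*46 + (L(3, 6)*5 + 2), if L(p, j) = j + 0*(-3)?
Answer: 538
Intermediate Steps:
L(p, j) = j (L(p, j) = j + 0 = j)
11*46 + (L(3, 6)*5 + 2) = 11*46 + (6*5 + 2) = 506 + (30 + 2) = 506 + 32 = 538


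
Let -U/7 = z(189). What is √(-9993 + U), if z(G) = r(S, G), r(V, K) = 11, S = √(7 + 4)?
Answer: I*√10070 ≈ 100.35*I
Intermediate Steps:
S = √11 ≈ 3.3166
z(G) = 11
U = -77 (U = -7*11 = -77)
√(-9993 + U) = √(-9993 - 77) = √(-10070) = I*√10070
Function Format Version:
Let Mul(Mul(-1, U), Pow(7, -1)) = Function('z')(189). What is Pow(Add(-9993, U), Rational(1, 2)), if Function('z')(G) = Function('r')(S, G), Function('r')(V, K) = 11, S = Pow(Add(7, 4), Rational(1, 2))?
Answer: Mul(I, Pow(10070, Rational(1, 2))) ≈ Mul(100.35, I)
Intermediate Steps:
S = Pow(11, Rational(1, 2)) ≈ 3.3166
Function('z')(G) = 11
U = -77 (U = Mul(-7, 11) = -77)
Pow(Add(-9993, U), Rational(1, 2)) = Pow(Add(-9993, -77), Rational(1, 2)) = Pow(-10070, Rational(1, 2)) = Mul(I, Pow(10070, Rational(1, 2)))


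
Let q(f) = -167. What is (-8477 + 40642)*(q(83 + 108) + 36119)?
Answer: 1156396080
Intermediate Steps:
(-8477 + 40642)*(q(83 + 108) + 36119) = (-8477 + 40642)*(-167 + 36119) = 32165*35952 = 1156396080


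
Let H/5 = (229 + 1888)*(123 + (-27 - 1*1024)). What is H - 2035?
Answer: -9824915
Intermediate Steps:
H = -9822880 (H = 5*((229 + 1888)*(123 + (-27 - 1*1024))) = 5*(2117*(123 + (-27 - 1024))) = 5*(2117*(123 - 1051)) = 5*(2117*(-928)) = 5*(-1964576) = -9822880)
H - 2035 = -9822880 - 2035 = -9824915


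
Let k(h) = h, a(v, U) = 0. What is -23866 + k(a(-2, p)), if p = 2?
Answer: -23866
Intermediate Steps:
-23866 + k(a(-2, p)) = -23866 + 0 = -23866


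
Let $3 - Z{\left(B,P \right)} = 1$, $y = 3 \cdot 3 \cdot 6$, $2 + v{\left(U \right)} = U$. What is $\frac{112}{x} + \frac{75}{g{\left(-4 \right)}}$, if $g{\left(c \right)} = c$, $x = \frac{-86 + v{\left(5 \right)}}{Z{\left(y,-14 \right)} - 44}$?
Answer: $\frac{12591}{332} \approx 37.925$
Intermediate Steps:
$v{\left(U \right)} = -2 + U$
$y = 54$ ($y = 9 \cdot 6 = 54$)
$Z{\left(B,P \right)} = 2$ ($Z{\left(B,P \right)} = 3 - 1 = 2$)
$x = \frac{83}{42}$ ($x = \frac{-86 + \left(-2 + 5\right)}{2 - 44} = \frac{-86 + 3}{-42} = \left(-83\right) \left(- \frac{1}{42}\right) = \frac{83}{42} \approx 1.9762$)
$\frac{112}{x} + \frac{75}{g{\left(-4 \right)}} = \frac{112}{\frac{83}{42}} + \frac{75}{-4} = 112 \cdot \frac{42}{83} + 75 \left(- \frac{1}{4}\right) = \frac{4704}{83} - \frac{75}{4} = \frac{12591}{332}$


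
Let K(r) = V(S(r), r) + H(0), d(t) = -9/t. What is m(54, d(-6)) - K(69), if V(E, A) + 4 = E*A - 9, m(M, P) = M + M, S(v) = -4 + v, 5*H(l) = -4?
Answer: -21816/5 ≈ -4363.2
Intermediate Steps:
H(l) = -4/5 (H(l) = (1/5)*(-4) = -4/5)
m(M, P) = 2*M
V(E, A) = -13 + A*E (V(E, A) = -4 + (E*A - 9) = -4 + (A*E - 9) = -4 + (-9 + A*E) = -13 + A*E)
K(r) = -69/5 + r*(-4 + r) (K(r) = (-13 + r*(-4 + r)) - 4/5 = -69/5 + r*(-4 + r))
m(54, d(-6)) - K(69) = 2*54 - (-69/5 + 69*(-4 + 69)) = 108 - (-69/5 + 69*65) = 108 - (-69/5 + 4485) = 108 - 1*22356/5 = 108 - 22356/5 = -21816/5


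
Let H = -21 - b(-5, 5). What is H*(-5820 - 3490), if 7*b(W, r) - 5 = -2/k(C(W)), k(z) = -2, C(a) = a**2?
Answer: 203490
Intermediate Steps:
b(W, r) = 6/7 (b(W, r) = 5/7 + (-2/(-2))/7 = 5/7 + (-2*(-1/2))/7 = 5/7 + (1/7)*1 = 5/7 + 1/7 = 6/7)
H = -153/7 (H = -21 - 1*6/7 = -21 - 6/7 = -153/7 ≈ -21.857)
H*(-5820 - 3490) = -153*(-5820 - 3490)/7 = -153/7*(-9310) = 203490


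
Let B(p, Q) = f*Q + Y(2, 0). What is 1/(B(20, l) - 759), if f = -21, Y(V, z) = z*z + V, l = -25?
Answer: -1/232 ≈ -0.0043103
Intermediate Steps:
Y(V, z) = V + z² (Y(V, z) = z² + V = V + z²)
B(p, Q) = 2 - 21*Q (B(p, Q) = -21*Q + (2 + 0²) = -21*Q + (2 + 0) = -21*Q + 2 = 2 - 21*Q)
1/(B(20, l) - 759) = 1/((2 - 21*(-25)) - 759) = 1/((2 + 525) - 759) = 1/(527 - 759) = 1/(-232) = -1/232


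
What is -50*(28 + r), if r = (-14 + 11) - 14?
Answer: -550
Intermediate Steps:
r = -17 (r = -3 - 14 = -17)
-50*(28 + r) = -50*(28 - 17) = -50*11 = -550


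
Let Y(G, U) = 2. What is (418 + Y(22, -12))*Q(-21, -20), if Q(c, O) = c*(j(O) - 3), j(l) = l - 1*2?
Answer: 220500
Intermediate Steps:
j(l) = -2 + l (j(l) = l - 2 = -2 + l)
Q(c, O) = c*(-5 + O) (Q(c, O) = c*((-2 + O) - 3) = c*(-5 + O))
(418 + Y(22, -12))*Q(-21, -20) = (418 + 2)*(-21*(-5 - 20)) = 420*(-21*(-25)) = 420*525 = 220500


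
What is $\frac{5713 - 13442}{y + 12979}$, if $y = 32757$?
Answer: $- \frac{7729}{45736} \approx -0.16899$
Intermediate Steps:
$\frac{5713 - 13442}{y + 12979} = \frac{5713 - 13442}{32757 + 12979} = - \frac{7729}{45736}$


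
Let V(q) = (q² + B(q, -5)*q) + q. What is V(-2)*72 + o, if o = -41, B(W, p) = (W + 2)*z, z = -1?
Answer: 103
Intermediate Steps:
B(W, p) = -2 - W (B(W, p) = (W + 2)*(-1) = (2 + W)*(-1) = -2 - W)
V(q) = q + q² + q*(-2 - q) (V(q) = (q² + (-2 - q)*q) + q = (q² + q*(-2 - q)) + q = q + q² + q*(-2 - q))
V(-2)*72 + o = -1*(-2)*72 - 41 = 2*72 - 41 = 144 - 41 = 103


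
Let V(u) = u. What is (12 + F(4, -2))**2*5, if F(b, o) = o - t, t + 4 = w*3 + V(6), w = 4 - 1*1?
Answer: 5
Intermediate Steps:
w = 3 (w = 4 - 1 = 3)
t = 11 (t = -4 + (3*3 + 6) = -4 + (9 + 6) = -4 + 15 = 11)
F(b, o) = -11 + o (F(b, o) = o - 1*11 = o - 11 = -11 + o)
(12 + F(4, -2))**2*5 = (12 + (-11 - 2))**2*5 = (12 - 13)**2*5 = (-1)**2*5 = 1*5 = 5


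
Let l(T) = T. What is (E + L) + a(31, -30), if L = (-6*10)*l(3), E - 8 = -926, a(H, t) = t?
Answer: -1128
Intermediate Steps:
E = -918 (E = 8 - 926 = -918)
L = -180 (L = -6*10*3 = -60*3 = -180)
(E + L) + a(31, -30) = (-918 - 180) - 30 = -1098 - 30 = -1128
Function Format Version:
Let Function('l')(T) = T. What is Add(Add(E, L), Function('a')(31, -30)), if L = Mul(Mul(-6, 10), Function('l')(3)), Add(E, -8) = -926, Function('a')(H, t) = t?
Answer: -1128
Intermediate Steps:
E = -918 (E = Add(8, -926) = -918)
L = -180 (L = Mul(Mul(-6, 10), 3) = Mul(-60, 3) = -180)
Add(Add(E, L), Function('a')(31, -30)) = Add(Add(-918, -180), -30) = Add(-1098, -30) = -1128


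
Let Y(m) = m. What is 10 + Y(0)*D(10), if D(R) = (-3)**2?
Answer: 10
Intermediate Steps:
D(R) = 9
10 + Y(0)*D(10) = 10 + 0*9 = 10 + 0 = 10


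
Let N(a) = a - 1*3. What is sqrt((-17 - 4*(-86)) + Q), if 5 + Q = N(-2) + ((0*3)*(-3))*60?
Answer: sqrt(317) ≈ 17.805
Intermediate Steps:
N(a) = -3 + a (N(a) = a - 3 = -3 + a)
Q = -10 (Q = -5 + ((-3 - 2) + ((0*3)*(-3))*60) = -5 + (-5 + (0*(-3))*60) = -5 + (-5 + 0*60) = -5 + (-5 + 0) = -5 - 5 = -10)
sqrt((-17 - 4*(-86)) + Q) = sqrt((-17 - 4*(-86)) - 10) = sqrt((-17 + 344) - 10) = sqrt(327 - 10) = sqrt(317)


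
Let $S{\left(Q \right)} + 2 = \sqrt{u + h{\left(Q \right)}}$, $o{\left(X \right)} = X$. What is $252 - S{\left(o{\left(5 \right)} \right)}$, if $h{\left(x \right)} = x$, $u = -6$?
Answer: $254 - i \approx 254.0 - 1.0 i$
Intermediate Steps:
$S{\left(Q \right)} = -2 + \sqrt{-6 + Q}$
$252 - S{\left(o{\left(5 \right)} \right)} = 252 - \left(-2 + \sqrt{-6 + 5}\right) = 252 - \left(-2 + \sqrt{-1}\right) = 252 - \left(-2 + i\right) = 252 + \left(2 - i\right) = 254 - i$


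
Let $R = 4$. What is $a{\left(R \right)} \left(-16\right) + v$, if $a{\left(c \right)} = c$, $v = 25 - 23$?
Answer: $-62$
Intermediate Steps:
$v = 2$
$a{\left(R \right)} \left(-16\right) + v = 4 \left(-16\right) + 2 = -64 + 2 = -62$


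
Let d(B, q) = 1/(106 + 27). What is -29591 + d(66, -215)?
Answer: -3935602/133 ≈ -29591.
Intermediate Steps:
d(B, q) = 1/133
-29591 + d(66, -215) = -29591 + 1/133 = -3935602/133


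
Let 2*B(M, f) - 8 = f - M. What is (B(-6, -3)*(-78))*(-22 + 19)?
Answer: 1287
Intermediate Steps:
B(M, f) = 4 + f/2 - M/2 (B(M, f) = 4 + (f - M)/2 = 4 + (f/2 - M/2) = 4 + f/2 - M/2)
(B(-6, -3)*(-78))*(-22 + 19) = ((4 + (½)*(-3) - ½*(-6))*(-78))*(-22 + 19) = ((4 - 3/2 + 3)*(-78))*(-3) = ((11/2)*(-78))*(-3) = -429*(-3) = 1287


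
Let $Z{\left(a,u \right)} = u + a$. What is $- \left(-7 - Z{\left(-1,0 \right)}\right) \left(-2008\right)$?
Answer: $-12048$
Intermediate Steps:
$Z{\left(a,u \right)} = a + u$
$- \left(-7 - Z{\left(-1,0 \right)}\right) \left(-2008\right) = - \left(-7 - \left(-1 + 0\right)\right) \left(-2008\right) = - \left(-7 - -1\right) \left(-2008\right) = - \left(-7 + 1\right) \left(-2008\right) = - \left(-6\right) \left(-2008\right) = \left(-1\right) 12048 = -12048$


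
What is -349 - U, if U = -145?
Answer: -204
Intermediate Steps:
-349 - U = -349 - 1*(-145) = -349 + 145 = -204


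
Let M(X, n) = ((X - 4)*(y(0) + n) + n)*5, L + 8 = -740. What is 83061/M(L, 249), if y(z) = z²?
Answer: -27687/311665 ≈ -0.088836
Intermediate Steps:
L = -748 (L = -8 - 740 = -748)
M(X, n) = 5*n + 5*n*(-4 + X) (M(X, n) = ((X - 4)*(0² + n) + n)*5 = ((-4 + X)*(0 + n) + n)*5 = ((-4 + X)*n + n)*5 = (n*(-4 + X) + n)*5 = (n + n*(-4 + X))*5 = 5*n + 5*n*(-4 + X))
83061/M(L, 249) = 83061/((5*249*(-3 - 748))) = 83061/((5*249*(-751))) = 83061/(-934995) = 83061*(-1/934995) = -27687/311665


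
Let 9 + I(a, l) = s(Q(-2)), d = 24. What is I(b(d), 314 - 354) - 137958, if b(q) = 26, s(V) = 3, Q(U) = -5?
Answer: -137964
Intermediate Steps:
I(a, l) = -6 (I(a, l) = -9 + 3 = -6)
I(b(d), 314 - 354) - 137958 = -6 - 137958 = -137964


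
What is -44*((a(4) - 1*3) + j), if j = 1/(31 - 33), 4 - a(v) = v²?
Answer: 682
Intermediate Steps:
a(v) = 4 - v²
j = -½ (j = 1/(-2) = -½ ≈ -0.50000)
-44*((a(4) - 1*3) + j) = -44*(((4 - 1*4²) - 1*3) - ½) = -44*(((4 - 1*16) - 3) - ½) = -44*(((4 - 16) - 3) - ½) = -44*((-12 - 3) - ½) = -44*(-15 - ½) = -44*(-31/2) = 682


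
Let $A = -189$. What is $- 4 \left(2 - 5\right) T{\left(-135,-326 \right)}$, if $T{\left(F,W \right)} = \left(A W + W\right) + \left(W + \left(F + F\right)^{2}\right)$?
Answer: $1606344$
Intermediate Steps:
$T{\left(F,W \right)} = - 187 W + 4 F^{2}$ ($T{\left(F,W \right)} = \left(- 189 W + W\right) + \left(W + \left(F + F\right)^{2}\right) = - 188 W + \left(W + \left(2 F\right)^{2}\right) = - 188 W + \left(W + 4 F^{2}\right) = - 187 W + 4 F^{2}$)
$- 4 \left(2 - 5\right) T{\left(-135,-326 \right)} = - 4 \left(2 - 5\right) \left(\left(-187\right) \left(-326\right) + 4 \left(-135\right)^{2}\right) = \left(-4\right) \left(-3\right) \left(60962 + 4 \cdot 18225\right) = 12 \left(60962 + 72900\right) = 12 \cdot 133862 = 1606344$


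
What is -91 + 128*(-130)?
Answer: -16731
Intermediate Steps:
-91 + 128*(-130) = -91 - 16640 = -16731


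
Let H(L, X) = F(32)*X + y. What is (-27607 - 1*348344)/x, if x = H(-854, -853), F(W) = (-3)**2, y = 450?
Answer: 125317/2409 ≈ 52.020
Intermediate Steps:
F(W) = 9
H(L, X) = 450 + 9*X (H(L, X) = 9*X + 450 = 450 + 9*X)
x = -7227 (x = 450 + 9*(-853) = 450 - 7677 = -7227)
(-27607 - 1*348344)/x = (-27607 - 1*348344)/(-7227) = (-27607 - 348344)*(-1/7227) = -375951*(-1/7227) = 125317/2409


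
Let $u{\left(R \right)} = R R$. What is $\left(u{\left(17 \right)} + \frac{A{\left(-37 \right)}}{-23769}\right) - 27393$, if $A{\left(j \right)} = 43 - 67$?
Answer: $- \frac{214744984}{7923} \approx -27104.0$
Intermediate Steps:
$u{\left(R \right)} = R^{2}$
$A{\left(j \right)} = -24$ ($A{\left(j \right)} = 43 - 67 = -24$)
$\left(u{\left(17 \right)} + \frac{A{\left(-37 \right)}}{-23769}\right) - 27393 = \left(17^{2} - \frac{24}{-23769}\right) - 27393 = \left(289 - - \frac{8}{7923}\right) - 27393 = \left(289 + \frac{8}{7923}\right) - 27393 = \frac{2289755}{7923} - 27393 = - \frac{214744984}{7923}$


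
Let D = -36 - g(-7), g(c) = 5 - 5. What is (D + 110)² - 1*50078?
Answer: -44602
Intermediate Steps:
g(c) = 0
D = -36 (D = -36 - 1*0 = -36 + 0 = -36)
(D + 110)² - 1*50078 = (-36 + 110)² - 1*50078 = 74² - 50078 = 5476 - 50078 = -44602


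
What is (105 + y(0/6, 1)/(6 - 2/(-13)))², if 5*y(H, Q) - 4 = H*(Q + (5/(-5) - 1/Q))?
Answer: 110523169/10000 ≈ 11052.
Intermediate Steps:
y(H, Q) = ⅘ + H*(-1 + Q - 1/Q)/5 (y(H, Q) = ⅘ + (H*(Q + (5/(-5) - 1/Q)))/5 = ⅘ + (H*(Q + (5*(-⅕) - 1/Q)))/5 = ⅘ + (H*(Q + (-1 - 1/Q)))/5 = ⅘ + (H*(-1 + Q - 1/Q))/5 = ⅘ + H*(-1 + Q - 1/Q)/5)
(105 + y(0/6, 1)/(6 - 2/(-13)))² = (105 + ((⅕)*(-0/6 + 1*(4 - 0/6 + (0/6)*1))/1)/(6 - 2/(-13)))² = (105 + ((⅕)*1*(-0/6 + 1*(4 - 0/6 + (0*(⅙))*1)))/(6 - 2*(-1/13)))² = (105 + ((⅕)*1*(-1*0 + 1*(4 - 1*0 + 0*1)))/(6 + 2/13))² = (105 + ((⅕)*1*(0 + 1*(4 + 0 + 0)))/(80/13))² = (105 + 13*((⅕)*1*(0 + 1*4))/80)² = (105 + 13*((⅕)*1*(0 + 4))/80)² = (105 + 13*((⅕)*1*4)/80)² = (105 + (13/80)*(⅘))² = (105 + 13/100)² = (10513/100)² = 110523169/10000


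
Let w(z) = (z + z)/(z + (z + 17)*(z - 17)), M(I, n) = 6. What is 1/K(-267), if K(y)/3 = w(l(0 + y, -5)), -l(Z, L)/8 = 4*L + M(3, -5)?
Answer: 12367/672 ≈ 18.403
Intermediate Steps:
l(Z, L) = -48 - 32*L (l(Z, L) = -8*(4*L + 6) = -8*(6 + 4*L) = -48 - 32*L)
w(z) = 2*z/(z + (-17 + z)*(17 + z)) (w(z) = (2*z)/(z + (17 + z)*(-17 + z)) = (2*z)/(z + (-17 + z)*(17 + z)) = 2*z/(z + (-17 + z)*(17 + z)))
K(y) = 672/12367 (K(y) = 3*(2*(-48 - 32*(-5))/(-289 + (-48 - 32*(-5)) + (-48 - 32*(-5))²)) = 3*(2*(-48 + 160)/(-289 + (-48 + 160) + (-48 + 160)²)) = 3*(2*112/(-289 + 112 + 112²)) = 3*(2*112/(-289 + 112 + 12544)) = 3*(2*112/12367) = 3*(2*112*(1/12367)) = 3*(224/12367) = 672/12367)
1/K(-267) = 1/(672/12367) = 12367/672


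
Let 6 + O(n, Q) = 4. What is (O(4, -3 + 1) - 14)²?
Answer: 256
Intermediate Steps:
O(n, Q) = -2 (O(n, Q) = -6 + 4 = -2)
(O(4, -3 + 1) - 14)² = (-2 - 14)² = (-16)² = 256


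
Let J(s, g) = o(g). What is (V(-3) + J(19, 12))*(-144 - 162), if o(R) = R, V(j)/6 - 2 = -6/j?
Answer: -11016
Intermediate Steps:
V(j) = 12 - 36/j (V(j) = 12 + 6*(-6/j) = 12 - 36/j)
J(s, g) = g
(V(-3) + J(19, 12))*(-144 - 162) = ((12 - 36/(-3)) + 12)*(-144 - 162) = ((12 - 36*(-⅓)) + 12)*(-306) = ((12 + 12) + 12)*(-306) = (24 + 12)*(-306) = 36*(-306) = -11016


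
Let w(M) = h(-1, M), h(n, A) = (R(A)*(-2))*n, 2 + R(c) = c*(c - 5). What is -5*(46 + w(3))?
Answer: -150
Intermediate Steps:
R(c) = -2 + c*(-5 + c) (R(c) = -2 + c*(c - 5) = -2 + c*(-5 + c))
h(n, A) = n*(4 - 2*A**2 + 10*A) (h(n, A) = ((-2 + A**2 - 5*A)*(-2))*n = (4 - 2*A**2 + 10*A)*n = n*(4 - 2*A**2 + 10*A))
w(M) = -4 - 10*M + 2*M**2 (w(M) = 2*(-1)*(2 - M**2 + 5*M) = -4 - 10*M + 2*M**2)
-5*(46 + w(3)) = -5*(46 + (-4 - 10*3 + 2*3**2)) = -5*(46 + (-4 - 30 + 2*9)) = -5*(46 + (-4 - 30 + 18)) = -5*(46 - 16) = -5*30 = -150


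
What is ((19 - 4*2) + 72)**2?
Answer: 6889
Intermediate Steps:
((19 - 4*2) + 72)**2 = ((19 - 1*8) + 72)**2 = ((19 - 8) + 72)**2 = (11 + 72)**2 = 83**2 = 6889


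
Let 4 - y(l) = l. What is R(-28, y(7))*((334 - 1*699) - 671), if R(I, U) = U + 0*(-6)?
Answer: 3108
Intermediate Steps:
y(l) = 4 - l
R(I, U) = U (R(I, U) = U + 0 = U)
R(-28, y(7))*((334 - 1*699) - 671) = (4 - 1*7)*((334 - 1*699) - 671) = (4 - 7)*((334 - 699) - 671) = -3*(-365 - 671) = -3*(-1036) = 3108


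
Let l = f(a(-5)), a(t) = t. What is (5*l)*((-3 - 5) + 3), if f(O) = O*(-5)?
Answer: -625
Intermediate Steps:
f(O) = -5*O
l = 25 (l = -5*(-5) = 25)
(5*l)*((-3 - 5) + 3) = (5*25)*((-3 - 5) + 3) = 125*(-8 + 3) = 125*(-5) = -625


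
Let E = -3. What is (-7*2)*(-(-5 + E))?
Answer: -112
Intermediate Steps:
(-7*2)*(-(-5 + E)) = (-7*2)*(-(-5 - 3)) = -(-14)*(-8) = -14*8 = -112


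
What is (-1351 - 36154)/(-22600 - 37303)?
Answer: 37505/59903 ≈ 0.62610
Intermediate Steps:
(-1351 - 36154)/(-22600 - 37303) = -37505/(-59903) = -37505*(-1/59903) = 37505/59903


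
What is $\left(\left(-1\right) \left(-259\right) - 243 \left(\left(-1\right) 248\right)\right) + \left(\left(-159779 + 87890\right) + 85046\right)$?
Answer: $73680$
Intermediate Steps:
$\left(\left(-1\right) \left(-259\right) - 243 \left(\left(-1\right) 248\right)\right) + \left(\left(-159779 + 87890\right) + 85046\right) = \left(259 - -60264\right) + \left(-71889 + 85046\right) = \left(259 + 60264\right) + 13157 = 60523 + 13157 = 73680$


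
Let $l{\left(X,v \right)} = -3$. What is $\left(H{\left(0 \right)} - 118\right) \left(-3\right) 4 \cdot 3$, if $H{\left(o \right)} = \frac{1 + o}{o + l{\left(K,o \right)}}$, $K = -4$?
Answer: $4260$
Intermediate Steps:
$H{\left(o \right)} = \frac{1 + o}{-3 + o}$ ($H{\left(o \right)} = \frac{1 + o}{o - 3} = \frac{1 + o}{-3 + o}$)
$\left(H{\left(0 \right)} - 118\right) \left(-3\right) 4 \cdot 3 = \left(\frac{1 + 0}{-3 + 0} - 118\right) \left(-3\right) 4 \cdot 3 = \left(\frac{1}{-3} \cdot 1 - 118\right) \left(\left(-12\right) 3\right) = \left(\left(- \frac{1}{3}\right) 1 - 118\right) \left(-36\right) = \left(- \frac{1}{3} - 118\right) \left(-36\right) = \left(- \frac{355}{3}\right) \left(-36\right) = 4260$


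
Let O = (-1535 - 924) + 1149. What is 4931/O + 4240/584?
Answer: 334337/95630 ≈ 3.4962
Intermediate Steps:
O = -1310 (O = -2459 + 1149 = -1310)
4931/O + 4240/584 = 4931/(-1310) + 4240/584 = 4931*(-1/1310) + 4240*(1/584) = -4931/1310 + 530/73 = 334337/95630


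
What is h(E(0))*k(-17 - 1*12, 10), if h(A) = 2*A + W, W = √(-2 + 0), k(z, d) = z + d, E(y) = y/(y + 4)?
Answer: -19*I*√2 ≈ -26.87*I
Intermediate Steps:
E(y) = y/(4 + y)
k(z, d) = d + z
W = I*√2 (W = √(-2) = I*√2 ≈ 1.4142*I)
h(A) = 2*A + I*√2
h(E(0))*k(-17 - 1*12, 10) = (2*(0/(4 + 0)) + I*√2)*(10 + (-17 - 1*12)) = (2*(0/4) + I*√2)*(10 + (-17 - 12)) = (2*(0*(¼)) + I*√2)*(10 - 29) = (2*0 + I*√2)*(-19) = (0 + I*√2)*(-19) = (I*√2)*(-19) = -19*I*√2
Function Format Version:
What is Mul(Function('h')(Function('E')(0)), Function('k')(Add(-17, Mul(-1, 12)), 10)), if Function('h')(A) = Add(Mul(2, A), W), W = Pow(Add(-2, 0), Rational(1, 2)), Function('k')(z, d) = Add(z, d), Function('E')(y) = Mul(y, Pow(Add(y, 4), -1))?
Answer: Mul(-19, I, Pow(2, Rational(1, 2))) ≈ Mul(-26.870, I)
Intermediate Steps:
Function('E')(y) = Mul(y, Pow(Add(4, y), -1))
Function('k')(z, d) = Add(d, z)
W = Mul(I, Pow(2, Rational(1, 2))) (W = Pow(-2, Rational(1, 2)) = Mul(I, Pow(2, Rational(1, 2))) ≈ Mul(1.4142, I))
Function('h')(A) = Add(Mul(2, A), Mul(I, Pow(2, Rational(1, 2))))
Mul(Function('h')(Function('E')(0)), Function('k')(Add(-17, Mul(-1, 12)), 10)) = Mul(Add(Mul(2, Mul(0, Pow(Add(4, 0), -1))), Mul(I, Pow(2, Rational(1, 2)))), Add(10, Add(-17, Mul(-1, 12)))) = Mul(Add(Mul(2, Mul(0, Pow(4, -1))), Mul(I, Pow(2, Rational(1, 2)))), Add(10, Add(-17, -12))) = Mul(Add(Mul(2, Mul(0, Rational(1, 4))), Mul(I, Pow(2, Rational(1, 2)))), Add(10, -29)) = Mul(Add(Mul(2, 0), Mul(I, Pow(2, Rational(1, 2)))), -19) = Mul(Add(0, Mul(I, Pow(2, Rational(1, 2)))), -19) = Mul(Mul(I, Pow(2, Rational(1, 2))), -19) = Mul(-19, I, Pow(2, Rational(1, 2)))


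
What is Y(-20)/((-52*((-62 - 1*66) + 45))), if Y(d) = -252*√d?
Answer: -126*I*√5/1079 ≈ -0.26112*I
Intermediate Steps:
Y(-20)/((-52*((-62 - 1*66) + 45))) = (-504*I*√5)/((-52*((-62 - 1*66) + 45))) = (-504*I*√5)/((-52*((-62 - 66) + 45))) = (-504*I*√5)/((-52*(-128 + 45))) = (-504*I*√5)/((-52*(-83))) = -504*I*√5/4316 = -504*I*√5*(1/4316) = -126*I*√5/1079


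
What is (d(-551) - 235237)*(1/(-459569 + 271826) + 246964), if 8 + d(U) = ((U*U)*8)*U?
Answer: -62060964702751807703/187743 ≈ -3.3056e+14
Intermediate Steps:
d(U) = -8 + 8*U**3 (d(U) = -8 + ((U*U)*8)*U = -8 + (U**2*8)*U = -8 + (8*U**2)*U = -8 + 8*U**3)
(d(-551) - 235237)*(1/(-459569 + 271826) + 246964) = ((-8 + 8*(-551)**3) - 235237)*(1/(-459569 + 271826) + 246964) = ((-8 + 8*(-167284151)) - 235237)*(1/(-187743) + 246964) = ((-8 - 1338273208) - 235237)*(-1/187743 + 246964) = (-1338273216 - 235237)*(46365762251/187743) = -1338508453*46365762251/187743 = -62060964702751807703/187743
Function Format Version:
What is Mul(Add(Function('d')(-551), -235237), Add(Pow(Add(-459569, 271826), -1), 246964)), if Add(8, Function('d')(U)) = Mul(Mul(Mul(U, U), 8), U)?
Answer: Rational(-62060964702751807703, 187743) ≈ -3.3056e+14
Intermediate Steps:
Function('d')(U) = Add(-8, Mul(8, Pow(U, 3))) (Function('d')(U) = Add(-8, Mul(Mul(Mul(U, U), 8), U)) = Add(-8, Mul(Mul(Pow(U, 2), 8), U)) = Add(-8, Mul(Mul(8, Pow(U, 2)), U)) = Add(-8, Mul(8, Pow(U, 3))))
Mul(Add(Function('d')(-551), -235237), Add(Pow(Add(-459569, 271826), -1), 246964)) = Mul(Add(Add(-8, Mul(8, Pow(-551, 3))), -235237), Add(Pow(Add(-459569, 271826), -1), 246964)) = Mul(Add(Add(-8, Mul(8, -167284151)), -235237), Add(Pow(-187743, -1), 246964)) = Mul(Add(Add(-8, -1338273208), -235237), Add(Rational(-1, 187743), 246964)) = Mul(Add(-1338273216, -235237), Rational(46365762251, 187743)) = Mul(-1338508453, Rational(46365762251, 187743)) = Rational(-62060964702751807703, 187743)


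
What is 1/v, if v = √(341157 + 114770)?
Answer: √455927/455927 ≈ 0.0014810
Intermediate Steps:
v = √455927 ≈ 675.22
1/v = 1/(√455927) = √455927/455927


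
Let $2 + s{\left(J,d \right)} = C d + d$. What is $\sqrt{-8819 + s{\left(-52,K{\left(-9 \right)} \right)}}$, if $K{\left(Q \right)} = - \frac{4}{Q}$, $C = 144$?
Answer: $\frac{i \sqrt{78809}}{3} \approx 93.576 i$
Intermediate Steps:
$s{\left(J,d \right)} = -2 + 145 d$ ($s{\left(J,d \right)} = -2 + \left(144 d + d\right) = -2 + 145 d$)
$\sqrt{-8819 + s{\left(-52,K{\left(-9 \right)} \right)}} = \sqrt{-8819 - \left(2 - 145 \left(- \frac{4}{-9}\right)\right)} = \sqrt{-8819 - \left(2 - 145 \left(\left(-4\right) \left(- \frac{1}{9}\right)\right)\right)} = \sqrt{-8819 + \left(-2 + 145 \cdot \frac{4}{9}\right)} = \sqrt{-8819 + \left(-2 + \frac{580}{9}\right)} = \sqrt{-8819 + \frac{562}{9}} = \sqrt{- \frac{78809}{9}} = \frac{i \sqrt{78809}}{3}$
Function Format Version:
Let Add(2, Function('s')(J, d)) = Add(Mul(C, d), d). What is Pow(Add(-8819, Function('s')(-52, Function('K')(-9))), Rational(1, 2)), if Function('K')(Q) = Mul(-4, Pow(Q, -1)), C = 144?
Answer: Mul(Rational(1, 3), I, Pow(78809, Rational(1, 2))) ≈ Mul(93.576, I)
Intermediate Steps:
Function('s')(J, d) = Add(-2, Mul(145, d)) (Function('s')(J, d) = Add(-2, Add(Mul(144, d), d)) = Add(-2, Mul(145, d)))
Pow(Add(-8819, Function('s')(-52, Function('K')(-9))), Rational(1, 2)) = Pow(Add(-8819, Add(-2, Mul(145, Mul(-4, Pow(-9, -1))))), Rational(1, 2)) = Pow(Add(-8819, Add(-2, Mul(145, Mul(-4, Rational(-1, 9))))), Rational(1, 2)) = Pow(Add(-8819, Add(-2, Mul(145, Rational(4, 9)))), Rational(1, 2)) = Pow(Add(-8819, Add(-2, Rational(580, 9))), Rational(1, 2)) = Pow(Add(-8819, Rational(562, 9)), Rational(1, 2)) = Pow(Rational(-78809, 9), Rational(1, 2)) = Mul(Rational(1, 3), I, Pow(78809, Rational(1, 2)))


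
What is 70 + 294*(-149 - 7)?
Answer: -45794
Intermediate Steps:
70 + 294*(-149 - 7) = 70 + 294*(-156) = 70 - 45864 = -45794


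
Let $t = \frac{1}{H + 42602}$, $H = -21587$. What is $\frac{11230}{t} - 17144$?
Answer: $235981306$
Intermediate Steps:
$t = \frac{1}{21015}$ ($t = \frac{1}{-21587 + 42602} = \frac{1}{21015} \approx 4.7585 \cdot 10^{-5}$)
$\frac{11230}{t} - 17144 = 11230 \frac{1}{\frac{1}{21015}} - 17144 = 11230 \cdot 21015 - 17144 = 235998450 - 17144 = 235981306$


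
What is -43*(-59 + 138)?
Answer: -3397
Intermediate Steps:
-43*(-59 + 138) = -43*79 = -3397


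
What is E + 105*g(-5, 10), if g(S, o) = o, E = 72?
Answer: 1122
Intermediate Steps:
E + 105*g(-5, 10) = 72 + 105*10 = 72 + 1050 = 1122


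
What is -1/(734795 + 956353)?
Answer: -1/1691148 ≈ -5.9131e-7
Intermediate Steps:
-1/(734795 + 956353) = -1/1691148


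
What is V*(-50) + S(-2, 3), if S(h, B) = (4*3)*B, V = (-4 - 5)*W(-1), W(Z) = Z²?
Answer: 486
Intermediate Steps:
V = -9 (V = (-4 - 5)*(-1)² = -9*1 = -9)
S(h, B) = 12*B
V*(-50) + S(-2, 3) = -9*(-50) + 12*3 = 450 + 36 = 486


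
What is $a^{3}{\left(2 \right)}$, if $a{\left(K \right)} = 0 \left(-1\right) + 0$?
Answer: $0$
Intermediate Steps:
$a{\left(K \right)} = 0$ ($a{\left(K \right)} = 0 + 0 = 0$)
$a^{3}{\left(2 \right)} = 0^{3} = 0$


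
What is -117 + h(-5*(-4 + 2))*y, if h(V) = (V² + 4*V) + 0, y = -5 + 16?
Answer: 1423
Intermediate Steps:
y = 11
h(V) = V² + 4*V
-117 + h(-5*(-4 + 2))*y = -117 + ((-5*(-4 + 2))*(4 - 5*(-4 + 2)))*11 = -117 + ((-5*(-2))*(4 - 5*(-2)))*11 = -117 + (10*(4 + 10))*11 = -117 + (10*14)*11 = -117 + 140*11 = -117 + 1540 = 1423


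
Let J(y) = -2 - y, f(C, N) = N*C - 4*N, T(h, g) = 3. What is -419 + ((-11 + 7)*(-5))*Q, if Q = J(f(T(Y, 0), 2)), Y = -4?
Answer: -419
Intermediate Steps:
f(C, N) = -4*N + C*N (f(C, N) = C*N - 4*N = -4*N + C*N)
Q = 0 (Q = -2 - 2*(-4 + 3) = -2 - 2*(-1) = -2 - 1*(-2) = -2 + 2 = 0)
-419 + ((-11 + 7)*(-5))*Q = -419 + ((-11 + 7)*(-5))*0 = -419 - 4*(-5)*0 = -419 + 20*0 = -419 + 0 = -419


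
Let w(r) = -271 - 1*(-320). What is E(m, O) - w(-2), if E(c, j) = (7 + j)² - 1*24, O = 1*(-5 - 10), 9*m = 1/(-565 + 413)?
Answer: -9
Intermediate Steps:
w(r) = 49 (w(r) = -271 + 320 = 49)
m = -1/1368 (m = 1/(9*(-565 + 413)) = (⅑)/(-152) = (⅑)*(-1/152) = -1/1368 ≈ -0.00073099)
O = -15 (O = 1*(-15) = -15)
E(c, j) = -24 + (7 + j)² (E(c, j) = (7 + j)² - 24 = -24 + (7 + j)²)
E(m, O) - w(-2) = (-24 + (7 - 15)²) - 1*49 = (-24 + (-8)²) - 49 = (-24 + 64) - 49 = 40 - 49 = -9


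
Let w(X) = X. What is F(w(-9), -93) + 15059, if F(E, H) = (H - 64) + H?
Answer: 14809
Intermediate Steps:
F(E, H) = -64 + 2*H (F(E, H) = (-64 + H) + H = -64 + 2*H)
F(w(-9), -93) + 15059 = (-64 + 2*(-93)) + 15059 = (-64 - 186) + 15059 = -250 + 15059 = 14809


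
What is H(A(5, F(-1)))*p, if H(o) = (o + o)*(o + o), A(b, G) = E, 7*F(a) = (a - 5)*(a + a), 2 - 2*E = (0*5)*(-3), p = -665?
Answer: -2660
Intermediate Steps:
E = 1 (E = 1 - 0*5*(-3)/2 = 1 - 0*(-3) = 1 - 1/2*0 = 1 + 0 = 1)
F(a) = 2*a*(-5 + a)/7 (F(a) = ((a - 5)*(a + a))/7 = ((-5 + a)*(2*a))/7 = (2*a*(-5 + a))/7 = 2*a*(-5 + a)/7)
A(b, G) = 1
H(o) = 4*o**2 (H(o) = (2*o)*(2*o) = 4*o**2)
H(A(5, F(-1)))*p = (4*1**2)*(-665) = (4*1)*(-665) = 4*(-665) = -2660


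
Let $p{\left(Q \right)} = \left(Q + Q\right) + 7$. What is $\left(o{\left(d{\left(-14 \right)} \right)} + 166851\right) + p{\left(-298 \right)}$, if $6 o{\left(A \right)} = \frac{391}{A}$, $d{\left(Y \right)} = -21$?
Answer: $\frac{20948621}{126} \approx 1.6626 \cdot 10^{5}$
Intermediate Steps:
$o{\left(A \right)} = \frac{391}{6 A}$ ($o{\left(A \right)} = \frac{391 \frac{1}{A}}{6} = \frac{391}{6 A}$)
$p{\left(Q \right)} = 7 + 2 Q$ ($p{\left(Q \right)} = 2 Q + 7 = 7 + 2 Q$)
$\left(o{\left(d{\left(-14 \right)} \right)} + 166851\right) + p{\left(-298 \right)} = \left(\frac{391}{6 \left(-21\right)} + 166851\right) + \left(7 + 2 \left(-298\right)\right) = \left(\frac{391}{6} \left(- \frac{1}{21}\right) + 166851\right) + \left(7 - 596\right) = \left(- \frac{391}{126} + 166851\right) - 589 = \frac{21022835}{126} - 589 = \frac{20948621}{126}$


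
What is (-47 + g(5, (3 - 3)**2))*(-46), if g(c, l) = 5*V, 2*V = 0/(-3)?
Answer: 2162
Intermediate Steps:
V = 0 (V = (0/(-3))/2 = (0*(-1/3))/2 = (1/2)*0 = 0)
g(c, l) = 0 (g(c, l) = 5*0 = 0)
(-47 + g(5, (3 - 3)**2))*(-46) = (-47 + 0)*(-46) = -47*(-46) = 2162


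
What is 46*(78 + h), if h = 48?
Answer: 5796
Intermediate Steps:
46*(78 + h) = 46*(78 + 48) = 46*126 = 5796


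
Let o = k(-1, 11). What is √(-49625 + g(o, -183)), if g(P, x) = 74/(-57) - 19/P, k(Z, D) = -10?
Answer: I*√16122966990/570 ≈ 222.77*I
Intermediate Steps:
o = -10
g(P, x) = -74/57 - 19/P (g(P, x) = 74*(-1/57) - 19/P = -74/57 - 19/P)
√(-49625 + g(o, -183)) = √(-49625 + (-74/57 - 19/(-10))) = √(-49625 + (-74/57 - 19*(-⅒))) = √(-49625 + (-74/57 + 19/10)) = √(-49625 + 343/570) = √(-28285907/570) = I*√16122966990/570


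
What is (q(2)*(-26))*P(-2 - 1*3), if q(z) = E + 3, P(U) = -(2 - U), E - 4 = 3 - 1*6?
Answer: 728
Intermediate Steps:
E = 1 (E = 4 + (3 - 1*6) = 4 + (3 - 6) = 4 - 3 = 1)
P(U) = -2 + U
q(z) = 4 (q(z) = 1 + 3 = 4)
(q(2)*(-26))*P(-2 - 1*3) = (4*(-26))*(-2 + (-2 - 1*3)) = -104*(-2 + (-2 - 3)) = -104*(-2 - 5) = -104*(-7) = 728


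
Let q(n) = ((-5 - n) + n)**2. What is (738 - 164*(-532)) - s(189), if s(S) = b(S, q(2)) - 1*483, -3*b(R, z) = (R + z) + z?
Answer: 265646/3 ≈ 88549.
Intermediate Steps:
q(n) = 25 (q(n) = (-5)**2 = 25)
b(R, z) = -2*z/3 - R/3 (b(R, z) = -((R + z) + z)/3 = -(R + 2*z)/3 = -2*z/3 - R/3)
s(S) = -1499/3 - S/3 (s(S) = (-2/3*25 - S/3) - 1*483 = (-50/3 - S/3) - 483 = -1499/3 - S/3)
(738 - 164*(-532)) - s(189) = (738 - 164*(-532)) - (-1499/3 - 1/3*189) = (738 + 87248) - (-1499/3 - 63) = 87986 - 1*(-1688/3) = 87986 + 1688/3 = 265646/3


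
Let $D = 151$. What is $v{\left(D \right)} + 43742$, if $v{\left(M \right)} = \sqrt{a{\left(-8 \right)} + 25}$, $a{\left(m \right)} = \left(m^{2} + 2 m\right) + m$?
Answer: $43742 + \sqrt{65} \approx 43750.0$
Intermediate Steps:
$a{\left(m \right)} = m^{2} + 3 m$
$v{\left(M \right)} = \sqrt{65}$ ($v{\left(M \right)} = \sqrt{- 8 \left(3 - 8\right) + 25} = \sqrt{\left(-8\right) \left(-5\right) + 25} = \sqrt{40 + 25} = \sqrt{65}$)
$v{\left(D \right)} + 43742 = \sqrt{65} + 43742 = 43742 + \sqrt{65}$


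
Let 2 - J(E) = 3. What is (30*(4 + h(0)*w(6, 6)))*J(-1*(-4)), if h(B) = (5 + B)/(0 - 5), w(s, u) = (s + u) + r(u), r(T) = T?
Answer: 420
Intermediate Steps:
J(E) = -1 (J(E) = 2 - 1*3 = 2 - 3 = -1)
w(s, u) = s + 2*u (w(s, u) = (s + u) + u = s + 2*u)
h(B) = -1 - B/5 (h(B) = (5 + B)/(-5) = (5 + B)*(-1/5) = -1 - B/5)
(30*(4 + h(0)*w(6, 6)))*J(-1*(-4)) = (30*(4 + (-1 - 1/5*0)*(6 + 2*6)))*(-1) = (30*(4 + (-1 + 0)*(6 + 12)))*(-1) = (30*(4 - 1*18))*(-1) = (30*(4 - 18))*(-1) = (30*(-14))*(-1) = -420*(-1) = 420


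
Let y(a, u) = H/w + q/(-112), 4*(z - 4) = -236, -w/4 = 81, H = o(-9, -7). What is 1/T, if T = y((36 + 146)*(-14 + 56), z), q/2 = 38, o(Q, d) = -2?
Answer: -2268/1525 ≈ -1.4872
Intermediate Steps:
q = 76 (q = 2*38 = 76)
H = -2
w = -324 (w = -4*81 = -324)
z = -55 (z = 4 + (¼)*(-236) = 4 - 59 = -55)
y(a, u) = -1525/2268 (y(a, u) = -2/(-324) + 76/(-112) = -2*(-1/324) + 76*(-1/112) = 1/162 - 19/28 = -1525/2268)
T = -1525/2268 ≈ -0.67240
1/T = 1/(-1525/2268) = -2268/1525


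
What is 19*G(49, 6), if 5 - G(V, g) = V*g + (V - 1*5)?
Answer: -6327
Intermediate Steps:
G(V, g) = 10 - V - V*g (G(V, g) = 5 - (V*g + (V - 1*5)) = 5 - (V*g + (V - 5)) = 5 - (V*g + (-5 + V)) = 5 - (-5 + V + V*g) = 5 + (5 - V - V*g) = 10 - V - V*g)
19*G(49, 6) = 19*(10 - 1*49 - 1*49*6) = 19*(10 - 49 - 294) = 19*(-333) = -6327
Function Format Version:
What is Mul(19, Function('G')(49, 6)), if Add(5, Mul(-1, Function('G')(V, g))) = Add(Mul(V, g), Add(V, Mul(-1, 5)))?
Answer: -6327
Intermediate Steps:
Function('G')(V, g) = Add(10, Mul(-1, V), Mul(-1, V, g)) (Function('G')(V, g) = Add(5, Mul(-1, Add(Mul(V, g), Add(V, Mul(-1, 5))))) = Add(5, Mul(-1, Add(Mul(V, g), Add(V, -5)))) = Add(5, Mul(-1, Add(Mul(V, g), Add(-5, V)))) = Add(5, Mul(-1, Add(-5, V, Mul(V, g)))) = Add(5, Add(5, Mul(-1, V), Mul(-1, V, g))) = Add(10, Mul(-1, V), Mul(-1, V, g)))
Mul(19, Function('G')(49, 6)) = Mul(19, Add(10, Mul(-1, 49), Mul(-1, 49, 6))) = Mul(19, Add(10, -49, -294)) = Mul(19, -333) = -6327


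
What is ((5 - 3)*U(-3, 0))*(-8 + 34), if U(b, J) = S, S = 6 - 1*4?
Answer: 104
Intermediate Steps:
S = 2 (S = 6 - 4 = 2)
U(b, J) = 2
((5 - 3)*U(-3, 0))*(-8 + 34) = ((5 - 3)*2)*(-8 + 34) = (2*2)*26 = 4*26 = 104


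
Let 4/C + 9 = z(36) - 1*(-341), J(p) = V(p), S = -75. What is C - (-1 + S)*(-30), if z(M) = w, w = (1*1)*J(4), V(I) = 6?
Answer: -385318/169 ≈ -2280.0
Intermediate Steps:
J(p) = 6
w = 6 (w = (1*1)*6 = 1*6 = 6)
z(M) = 6
C = 2/169 (C = 4/(-9 + (6 - 1*(-341))) = 4/(-9 + (6 + 341)) = 4/(-9 + 347) = 4/338 = 4*(1/338) = 2/169 ≈ 0.011834)
C - (-1 + S)*(-30) = 2/169 - (-1 - 75)*(-30) = 2/169 - (-76)*(-30) = 2/169 - 1*2280 = 2/169 - 2280 = -385318/169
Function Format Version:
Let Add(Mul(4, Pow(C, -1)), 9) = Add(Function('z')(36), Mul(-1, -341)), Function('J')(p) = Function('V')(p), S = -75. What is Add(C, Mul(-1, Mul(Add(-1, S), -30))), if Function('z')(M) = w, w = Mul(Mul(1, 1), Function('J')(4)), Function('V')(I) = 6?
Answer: Rational(-385318, 169) ≈ -2280.0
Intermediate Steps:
Function('J')(p) = 6
w = 6 (w = Mul(Mul(1, 1), 6) = Mul(1, 6) = 6)
Function('z')(M) = 6
C = Rational(2, 169) (C = Mul(4, Pow(Add(-9, Add(6, Mul(-1, -341))), -1)) = Mul(4, Pow(Add(-9, Add(6, 341)), -1)) = Mul(4, Pow(Add(-9, 347), -1)) = Mul(4, Pow(338, -1)) = Mul(4, Rational(1, 338)) = Rational(2, 169) ≈ 0.011834)
Add(C, Mul(-1, Mul(Add(-1, S), -30))) = Add(Rational(2, 169), Mul(-1, Mul(Add(-1, -75), -30))) = Add(Rational(2, 169), Mul(-1, Mul(-76, -30))) = Add(Rational(2, 169), Mul(-1, 2280)) = Add(Rational(2, 169), -2280) = Rational(-385318, 169)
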